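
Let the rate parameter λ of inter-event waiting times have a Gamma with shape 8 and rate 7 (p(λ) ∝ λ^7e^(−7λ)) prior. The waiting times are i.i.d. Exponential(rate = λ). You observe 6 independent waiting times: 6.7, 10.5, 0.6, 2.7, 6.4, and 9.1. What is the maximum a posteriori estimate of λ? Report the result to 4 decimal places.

λ̂_MAP = 0.3023

The Exponential(rate=λ) likelihood is ∝ λ^n e^(−λΣtᵢ). Here n = 6 and Σtᵢ = 6.7 + 10.5 + 0.6 + 2.7 + 6.4 + 9.1 = 36.
Posterior ∝ λ^7e^(−7λ) · λ^6e^(−36λ) = λ^13e^(−43λ), i.e. Gamma(14, 43).
Mode = (a−1)/b = 13/43 ≈ 0.3023.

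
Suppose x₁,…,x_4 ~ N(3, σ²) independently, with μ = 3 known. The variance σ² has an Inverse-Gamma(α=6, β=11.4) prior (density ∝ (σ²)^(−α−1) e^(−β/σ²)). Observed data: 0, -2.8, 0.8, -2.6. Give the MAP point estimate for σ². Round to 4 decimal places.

Sum of squared deviations about the known mean: SS = (0−3)² + (-2.8−3)² + (0.8−3)² + (-2.6−3)² = 78.84.
The Normal likelihood contributes (σ²)^(−n/2) exp(−SS/(2σ²)), so the posterior is Inverse-Gamma(α + n/2, β + SS/2) = Inverse-Gamma(8, 50.82).
The mode of Inverse-Gamma(a, b) is b/(a+1) = 50.82/9 ≈ 5.6467.

σ̂²_MAP = 5.6467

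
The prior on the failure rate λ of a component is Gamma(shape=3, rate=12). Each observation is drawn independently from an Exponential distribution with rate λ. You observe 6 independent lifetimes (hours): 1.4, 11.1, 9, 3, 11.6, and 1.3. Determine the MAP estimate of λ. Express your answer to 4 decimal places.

λ̂_MAP = 0.1619

The Exponential(rate=λ) likelihood is ∝ λ^n e^(−λΣtᵢ). Here n = 6 and Σtᵢ = 1.4 + 11.1 + 9 + 3 + 11.6 + 1.3 = 37.4.
Posterior ∝ λ^2e^(−12λ) · λ^6e^(−37.4λ) = λ^8e^(−49.4λ), i.e. Gamma(9, 49.4).
Mode = (a−1)/b = 8/49.4 ≈ 0.1619.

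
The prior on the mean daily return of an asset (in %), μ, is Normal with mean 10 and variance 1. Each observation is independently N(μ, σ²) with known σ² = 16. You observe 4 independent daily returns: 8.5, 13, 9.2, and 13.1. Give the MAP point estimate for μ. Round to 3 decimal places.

n = 4; x̄ = (8.5 + 13 + 9.2 + 13.1)/4 = 43.8/4 = 10.95.
For a Normal prior and Normal likelihood with known variance, the posterior is Normal; its mode equals its mean, the precision-weighted average.
Prior precision 1/σ₀² = 1/1 = 1; data precision n/σ² = 4/16 = 0.25.
μ̂ = (1·10 + 0.25·10.95) / (1 + 0.25) = 12.7375/1.25 = 10.190.

μ̂_MAP = 10.190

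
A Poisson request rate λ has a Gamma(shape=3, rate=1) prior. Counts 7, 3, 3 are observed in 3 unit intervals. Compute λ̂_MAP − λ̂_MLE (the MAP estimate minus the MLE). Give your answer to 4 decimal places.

Σxᵢ = 13. Posterior is Gamma(16, 4); MAP = (16−1)/4 = 15/4 ≈ 3.75000.
MLE = x̄ = 13/3 ≈ 4.33333.
Difference = 15/4 − 13/3 = -7/12 ≈ -0.5833.

MAP − MLE = -0.5833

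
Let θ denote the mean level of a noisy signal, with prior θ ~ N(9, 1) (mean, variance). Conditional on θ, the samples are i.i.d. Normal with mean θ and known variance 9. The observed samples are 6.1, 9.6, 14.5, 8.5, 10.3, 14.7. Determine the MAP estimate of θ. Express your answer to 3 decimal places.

θ̂_MAP = 9.647

n = 6; x̄ = (6.1 + 9.6 + 14.5 + 8.5 + 10.3 + 14.7)/6 = 63.7/6 = 637/60 ≈ 10.6167.
For a Normal prior and Normal likelihood with known variance, the posterior is Normal; its mode equals its mean, the precision-weighted average.
Prior precision 1/σ₀² = 1/1 = 1; data precision n/σ² = 6/9 = 2/3.
θ̂ = (1·9 + (2/3)·(637/60)) / (1 + 2/3) = (1447/90)/(5/3) = 1447/150 ≈ 9.647.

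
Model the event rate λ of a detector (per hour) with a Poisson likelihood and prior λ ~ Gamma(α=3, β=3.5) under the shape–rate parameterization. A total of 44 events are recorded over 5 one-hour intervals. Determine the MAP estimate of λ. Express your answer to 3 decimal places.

λ̂_MAP = 5.412

Σxᵢ = 44, n = 5.
Posterior ∝ λ^2e^(−3.5λ) · λ^44e^(−5λ) = λ^46e^(−8.5λ), i.e. Gamma(shape=47, rate=8.5).
The mode of a Gamma(a, b) with a ≥ 1 (shape–rate) is (a−1)/b = 46/8.5 ≈ 5.412.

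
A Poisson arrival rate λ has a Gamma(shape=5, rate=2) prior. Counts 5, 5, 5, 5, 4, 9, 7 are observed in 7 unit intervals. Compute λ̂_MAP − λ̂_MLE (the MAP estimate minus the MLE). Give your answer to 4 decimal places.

MAP − MLE = -0.8254

Σxᵢ = 40. Posterior is Gamma(45, 9); MAP = (45−1)/9 = 44/9 ≈ 4.88889.
MLE = x̄ = 40/7 ≈ 5.71429.
Difference = 44/9 − 40/7 = -52/63 ≈ -0.8254.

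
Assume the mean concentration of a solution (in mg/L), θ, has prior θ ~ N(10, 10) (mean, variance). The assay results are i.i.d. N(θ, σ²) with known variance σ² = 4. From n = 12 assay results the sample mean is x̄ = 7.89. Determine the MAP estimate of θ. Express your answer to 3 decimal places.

θ̂_MAP = 7.958

n = 12, x̄ = 7.89.
For a Normal prior and Normal likelihood with known variance, the posterior is Normal; its mode equals its mean, the precision-weighted average.
Prior precision 1/σ₀² = 1/10 = 0.1; data precision n/σ² = 12/4 = 3.
θ̂ = (0.1·10 + 3·7.89) / (0.1 + 3) = 24.67/3.1 = 2467/310 ≈ 7.958.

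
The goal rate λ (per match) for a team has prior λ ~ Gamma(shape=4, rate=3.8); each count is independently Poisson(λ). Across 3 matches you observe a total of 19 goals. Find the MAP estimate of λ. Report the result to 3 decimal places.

λ̂_MAP = 3.235

Σxᵢ = 19, n = 3.
Posterior ∝ λ^3e^(−3.8λ) · λ^19e^(−3λ) = λ^22e^(−6.8λ), i.e. Gamma(shape=23, rate=6.8).
The mode of a Gamma(a, b) with a ≥ 1 (shape–rate) is (a−1)/b = 22/6.8 ≈ 3.235.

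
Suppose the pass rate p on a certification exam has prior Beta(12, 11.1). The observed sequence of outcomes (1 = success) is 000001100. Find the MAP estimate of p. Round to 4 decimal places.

p̂_MAP = 0.4319

Prior: Beta(12, 11.1).
Data: 2 successes in 9 trials (from the sequence). The binomial likelihood contributes p^2(1−p)^7, so the posterior is Beta(12+2, 11.1+7) = Beta(14, 18.1).
For Beta(a, b) with a, b > 1 the mode is (a−1)/(a+b−2) = 13/30.1 ≈ 0.4319.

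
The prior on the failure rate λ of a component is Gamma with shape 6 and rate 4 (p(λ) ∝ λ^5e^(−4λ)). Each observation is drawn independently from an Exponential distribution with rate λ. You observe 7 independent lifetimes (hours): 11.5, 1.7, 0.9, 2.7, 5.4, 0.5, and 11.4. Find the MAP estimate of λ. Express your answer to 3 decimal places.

The Exponential(rate=λ) likelihood is ∝ λ^n e^(−λΣtᵢ). Here n = 7 and Σtᵢ = 11.5 + 1.7 + 0.9 + 2.7 + 5.4 + 0.5 + 11.4 = 34.1.
Posterior ∝ λ^5e^(−4λ) · λ^7e^(−34.1λ) = λ^12e^(−38.1λ), i.e. Gamma(13, 38.1).
Mode = (a−1)/b = 12/38.1 ≈ 0.315.

λ̂_MAP = 0.315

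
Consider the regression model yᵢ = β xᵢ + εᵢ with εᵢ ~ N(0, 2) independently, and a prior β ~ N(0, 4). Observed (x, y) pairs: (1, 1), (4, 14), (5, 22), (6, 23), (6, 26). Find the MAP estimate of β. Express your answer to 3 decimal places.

log p(β | y) = −Σ(yᵢ − βxᵢ)²/(2·2) − β²/(2·4) + const.
Setting the derivative to zero: Σxᵢ(yᵢ − βxᵢ)/2 − β/4 = 0, so β = Σxᵢyᵢ / (Σxᵢ² + σ²/τ²).
Σxᵢyᵢ = 1·1 + 4·14 + 5·22 + 6·23 + 6·26 = 461; Σxᵢ² = 114; σ²/τ² = 0.5.
β̂_MAP = 461 / (114 + 0.5) = 461/114.5 ≈ 4.026.

β̂_MAP = 4.026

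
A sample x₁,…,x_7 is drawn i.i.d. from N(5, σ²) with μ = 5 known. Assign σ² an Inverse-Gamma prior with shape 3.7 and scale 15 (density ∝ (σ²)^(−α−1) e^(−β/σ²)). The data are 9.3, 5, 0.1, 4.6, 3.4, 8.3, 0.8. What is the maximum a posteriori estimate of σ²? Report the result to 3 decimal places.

σ̂²_MAP = 6.326

Sum of squared deviations about the known mean: SS = (9.3−5)² + (5−5)² + (0.1−5)² + (4.6−5)² + (3.4−5)² + (8.3−5)² + (0.8−5)² = 73.75.
The Normal likelihood contributes (σ²)^(−n/2) exp(−SS/(2σ²)), so the posterior is Inverse-Gamma(α + n/2, β + SS/2) = Inverse-Gamma(7.2, 51.875).
The mode of Inverse-Gamma(a, b) is b/(a+1) = 51.875/8.2 ≈ 6.326.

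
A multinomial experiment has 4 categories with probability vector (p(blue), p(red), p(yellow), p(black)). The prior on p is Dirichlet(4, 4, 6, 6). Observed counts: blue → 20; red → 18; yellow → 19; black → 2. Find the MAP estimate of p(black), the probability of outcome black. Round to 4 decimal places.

The posterior is Dirichlet(αᵢ + nᵢ) = Dirichlet(24, 22, 25, 8).
For a Dirichlet(a₁,…,a_K) with all aᵢ > 1, the mode has j-th component (aⱼ − 1)/(Σaᵢ − K).
Here Σaᵢ = 79 and K = 4, so p(black) = (8 − 1)/(79 − 4) = 7/75 ≈ 0.0933.

MAP estimate of p(black) = 0.0933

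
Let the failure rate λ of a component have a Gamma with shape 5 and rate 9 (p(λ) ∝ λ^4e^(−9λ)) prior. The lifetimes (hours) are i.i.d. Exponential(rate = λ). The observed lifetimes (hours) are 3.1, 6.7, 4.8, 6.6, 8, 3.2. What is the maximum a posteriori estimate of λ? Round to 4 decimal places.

λ̂_MAP = 0.2415

The Exponential(rate=λ) likelihood is ∝ λ^n e^(−λΣtᵢ). Here n = 6 and Σtᵢ = 3.1 + 6.7 + 4.8 + 6.6 + 8 + 3.2 = 32.4.
Posterior ∝ λ^4e^(−9λ) · λ^6e^(−32.4λ) = λ^10e^(−41.4λ), i.e. Gamma(11, 41.4).
Mode = (a−1)/b = 10/41.4 ≈ 0.2415.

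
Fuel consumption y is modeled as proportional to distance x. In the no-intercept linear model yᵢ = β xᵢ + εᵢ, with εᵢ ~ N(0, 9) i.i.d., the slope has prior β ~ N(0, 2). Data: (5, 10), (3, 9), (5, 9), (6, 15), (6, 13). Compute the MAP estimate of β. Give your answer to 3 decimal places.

β̂_MAP = 2.140

log p(β | y) = −Σ(yᵢ − βxᵢ)²/(2·9) − β²/(2·2) + const.
Setting the derivative to zero: Σxᵢ(yᵢ − βxᵢ)/9 − β/2 = 0, so β = Σxᵢyᵢ / (Σxᵢ² + σ²/τ²).
Σxᵢyᵢ = 5·10 + 3·9 + 5·9 + 6·15 + 6·13 = 290; Σxᵢ² = 131; σ²/τ² = 4.5.
β̂_MAP = 290 / (131 + 4.5) = 290/135.5 ≈ 2.140.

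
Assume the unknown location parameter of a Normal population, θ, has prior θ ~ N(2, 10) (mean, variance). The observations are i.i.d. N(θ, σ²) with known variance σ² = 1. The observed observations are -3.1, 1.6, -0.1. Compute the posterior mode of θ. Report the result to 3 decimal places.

n = 3; x̄ = ((-3.1) + 1.6 + (-0.1))/3 = -1.6/3 = -8/15 ≈ -0.5333.
For a Normal prior and Normal likelihood with known variance, the posterior is Normal; its mode equals its mean, the precision-weighted average.
Prior precision 1/σ₀² = 1/10 = 0.1; data precision n/σ² = 3/1 = 3.
θ̂ = (0.1·2 + 3·(-8/15)) / (0.1 + 3) = (-1.4)/3.1 = -14/31 ≈ -0.452.

θ̂_MAP = -0.452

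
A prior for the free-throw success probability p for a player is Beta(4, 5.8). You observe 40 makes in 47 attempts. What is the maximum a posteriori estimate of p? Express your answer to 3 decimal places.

Prior: Beta(4, 5.8).
Data: 40 successes in 47 trials. The binomial likelihood contributes p^40(1−p)^7, so the posterior is Beta(4+40, 5.8+7) = Beta(44, 12.8).
For Beta(a, b) with a, b > 1 the mode is (a−1)/(a+b−2) = 43/54.8 ≈ 0.785.

p̂_MAP = 0.785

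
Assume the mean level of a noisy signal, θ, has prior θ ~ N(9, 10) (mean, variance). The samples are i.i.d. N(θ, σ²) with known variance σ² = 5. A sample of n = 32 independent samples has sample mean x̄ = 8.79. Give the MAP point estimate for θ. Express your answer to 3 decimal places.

θ̂_MAP = 8.793

n = 32, x̄ = 8.79.
For a Normal prior and Normal likelihood with known variance, the posterior is Normal; its mode equals its mean, the precision-weighted average.
Prior precision 1/σ₀² = 1/10 = 0.1; data precision n/σ² = 32/5 = 6.4.
θ̂ = (0.1·9 + 6.4·8.79) / (0.1 + 6.4) = 57.156/6.5 = 14289/1625 ≈ 8.793.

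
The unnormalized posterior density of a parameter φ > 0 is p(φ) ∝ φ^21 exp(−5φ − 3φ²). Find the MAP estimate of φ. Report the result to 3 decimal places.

φ̂_MAP = 1.500

ℓ'(φ) = 21/φ − 5 − 6φ. Setting this to zero and multiplying by φ: 6φ² + 5φ − 21 = 0.
φ = (−5 + √(5² + 4·6·21)) / (2·6) = (−5 + √529) / 12 = (−5 + 23)/12 = 3/2.
ℓ''(φ) = −21/φ² − 6 < 0, confirming a maximum.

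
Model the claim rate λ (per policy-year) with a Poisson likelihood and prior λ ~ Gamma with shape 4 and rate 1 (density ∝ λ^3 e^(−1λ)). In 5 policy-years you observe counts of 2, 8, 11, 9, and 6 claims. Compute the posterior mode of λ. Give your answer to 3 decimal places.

Σxᵢ = 2+8+11+9+6 = 36, with n = 5.
Posterior ∝ λ^3e^(−1λ) · λ^36e^(−5λ) = λ^39e^(−6λ), i.e. Gamma(shape=40, rate=6).
The mode of a Gamma(a, b) with a ≥ 1 (shape–rate) is (a−1)/b = 39/6 ≈ 6.500.

λ̂_MAP = 6.500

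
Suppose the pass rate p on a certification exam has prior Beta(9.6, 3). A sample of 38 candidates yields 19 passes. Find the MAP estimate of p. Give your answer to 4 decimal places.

Prior: Beta(9.6, 3).
Data: 19 successes in 38 trials. The binomial likelihood contributes p^19(1−p)^19, so the posterior is Beta(9.6+19, 3+19) = Beta(28.6, 22).
For Beta(a, b) with a, b > 1 the mode is (a−1)/(a+b−2) = 27.6/48.6 ≈ 0.5679.

p̂_MAP = 0.5679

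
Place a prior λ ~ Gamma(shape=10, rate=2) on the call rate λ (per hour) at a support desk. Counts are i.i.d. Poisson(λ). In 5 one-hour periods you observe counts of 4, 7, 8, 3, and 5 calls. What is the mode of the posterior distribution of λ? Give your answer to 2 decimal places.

Σxᵢ = 4+7+8+3+5 = 27, with n = 5.
Posterior ∝ λ^9e^(−2λ) · λ^27e^(−5λ) = λ^36e^(−7λ), i.e. Gamma(shape=37, rate=7).
The mode of a Gamma(a, b) with a ≥ 1 (shape–rate) is (a−1)/b = 36/7 ≈ 5.14.

λ̂_MAP = 5.14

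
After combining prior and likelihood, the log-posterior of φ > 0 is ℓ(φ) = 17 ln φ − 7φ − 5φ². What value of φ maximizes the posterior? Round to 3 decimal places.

φ̂_MAP = 1.000

ℓ'(φ) = 17/φ − 7 − 10φ. Setting this to zero and multiplying by φ: 10φ² + 7φ − 17 = 0.
φ = (−7 + √(7² + 4·10·17)) / (2·10) = (−7 + √729) / 20 = (−7 + 27)/20 = 1.
ℓ''(φ) = −17/φ² − 10 < 0, confirming a maximum.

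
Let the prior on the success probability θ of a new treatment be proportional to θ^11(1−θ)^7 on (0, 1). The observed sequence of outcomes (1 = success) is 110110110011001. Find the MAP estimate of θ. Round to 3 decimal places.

θ̂_MAP = 0.606

The prior density ∝ θ^11(1−θ)^7 is the kernel of Beta(12, 8).
Data: 9 successes in 15 trials (from the sequence). The binomial likelihood contributes θ^9(1−θ)^6, so the posterior is Beta(12+9, 8+6) = Beta(21, 14).
For Beta(a, b) with a, b > 1 the mode is (a−1)/(a+b−2) = 20/33 ≈ 0.606.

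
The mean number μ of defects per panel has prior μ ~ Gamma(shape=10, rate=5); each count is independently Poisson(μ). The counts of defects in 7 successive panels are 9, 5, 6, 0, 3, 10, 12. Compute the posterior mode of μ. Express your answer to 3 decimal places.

Σxᵢ = 9+5+6+0+3+10+12 = 45, with n = 7.
Posterior ∝ μ^9e^(−5μ) · μ^45e^(−7μ) = μ^54e^(−12μ), i.e. Gamma(shape=55, rate=12).
The mode of a Gamma(a, b) with a ≥ 1 (shape–rate) is (a−1)/b = 54/12 ≈ 4.500.

μ̂_MAP = 4.500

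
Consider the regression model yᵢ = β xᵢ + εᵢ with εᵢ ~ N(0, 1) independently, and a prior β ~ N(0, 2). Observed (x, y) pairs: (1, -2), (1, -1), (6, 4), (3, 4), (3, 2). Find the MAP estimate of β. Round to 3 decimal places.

β̂_MAP = 0.690

log p(β | y) = −Σ(yᵢ − βxᵢ)²/(2·1) − β²/(2·2) + const.
Setting the derivative to zero: Σxᵢ(yᵢ − βxᵢ)/1 − β/2 = 0, so β = Σxᵢyᵢ / (Σxᵢ² + σ²/τ²).
Σxᵢyᵢ = 1·(-2) + 1·(-1) + 6·4 + 3·4 + 3·2 = 39; Σxᵢ² = 56; σ²/τ² = 0.5.
β̂_MAP = 39 / (56 + 0.5) = 39/56.5 ≈ 0.690.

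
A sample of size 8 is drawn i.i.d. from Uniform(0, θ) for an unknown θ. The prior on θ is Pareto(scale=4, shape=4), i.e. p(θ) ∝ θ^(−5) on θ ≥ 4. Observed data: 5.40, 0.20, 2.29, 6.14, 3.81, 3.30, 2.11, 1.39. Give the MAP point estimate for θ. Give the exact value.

The Uniform(0, θ) likelihood is θ^(−n) for θ ≥ max(xᵢ), zero otherwise. Here max(xᵢ) = 6.14.
Posterior ∝ θ^(−5) · θ^(−8) = θ^(−13) on θ ≥ max(4, 6.14) = 6.14.
This density is strictly decreasing in θ, so the posterior mode lies at the lower boundary of the support.

θ̂_MAP = 6.14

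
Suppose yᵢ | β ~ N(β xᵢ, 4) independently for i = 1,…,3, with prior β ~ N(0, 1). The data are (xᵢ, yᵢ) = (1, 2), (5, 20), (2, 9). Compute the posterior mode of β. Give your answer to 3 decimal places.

β̂_MAP = 3.529

log p(β | y) = −Σ(yᵢ − βxᵢ)²/(2·4) − β²/(2·1) + const.
Setting the derivative to zero: Σxᵢ(yᵢ − βxᵢ)/4 − β/1 = 0, so β = Σxᵢyᵢ / (Σxᵢ² + σ²/τ²).
Σxᵢyᵢ = 1·2 + 5·20 + 2·9 = 120; Σxᵢ² = 30; σ²/τ² = 4.
β̂_MAP = 120 / (30 + 4) = 120/34 ≈ 3.529.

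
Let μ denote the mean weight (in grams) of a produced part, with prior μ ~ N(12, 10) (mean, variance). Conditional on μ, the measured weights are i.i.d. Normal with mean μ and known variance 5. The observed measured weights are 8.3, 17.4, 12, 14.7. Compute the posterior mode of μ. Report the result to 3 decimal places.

n = 4; x̄ = (8.3 + 17.4 + 12 + 14.7)/4 = 52.4/4 = 13.1.
For a Normal prior and Normal likelihood with known variance, the posterior is Normal; its mode equals its mean, the precision-weighted average.
Prior precision 1/σ₀² = 1/10 = 0.1; data precision n/σ² = 4/5 = 0.8.
μ̂ = (0.1·12 + 0.8·13.1) / (0.1 + 0.8) = 11.68/0.9 = 584/45 ≈ 12.978.

μ̂_MAP = 12.978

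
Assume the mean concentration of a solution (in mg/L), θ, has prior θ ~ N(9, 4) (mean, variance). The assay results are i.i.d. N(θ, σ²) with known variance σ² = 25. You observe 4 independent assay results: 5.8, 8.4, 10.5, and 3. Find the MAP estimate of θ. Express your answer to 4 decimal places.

θ̂_MAP = 8.1902

n = 4; x̄ = (5.8 + 8.4 + 10.5 + 3)/4 = 27.7/4 = 6.925.
For a Normal prior and Normal likelihood with known variance, the posterior is Normal; its mode equals its mean, the precision-weighted average.
Prior precision 1/σ₀² = 1/4 = 0.25; data precision n/σ² = 4/25 = 0.16.
θ̂ = (0.25·9 + 0.16·6.925) / (0.25 + 0.16) = 3.358/0.41 = 1679/205 ≈ 8.1902.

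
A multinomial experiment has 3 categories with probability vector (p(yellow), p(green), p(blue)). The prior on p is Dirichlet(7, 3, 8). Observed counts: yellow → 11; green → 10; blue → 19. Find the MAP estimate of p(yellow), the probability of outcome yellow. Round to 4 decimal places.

MAP estimate of p(yellow) = 0.3091

The posterior is Dirichlet(αᵢ + nᵢ) = Dirichlet(18, 13, 27).
For a Dirichlet(a₁,…,a_K) with all aᵢ > 1, the mode has j-th component (aⱼ − 1)/(Σaᵢ − K).
Here Σaᵢ = 58 and K = 3, so p(yellow) = (18 − 1)/(58 − 3) = 17/55 ≈ 0.3091.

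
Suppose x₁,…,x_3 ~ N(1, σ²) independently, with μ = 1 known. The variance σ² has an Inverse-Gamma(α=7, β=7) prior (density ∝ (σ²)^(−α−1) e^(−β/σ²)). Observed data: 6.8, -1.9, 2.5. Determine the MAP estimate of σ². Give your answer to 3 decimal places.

σ̂²_MAP = 3.068

Sum of squared deviations about the known mean: SS = (6.8−1)² + (-1.9−1)² + (2.5−1)² = 44.3.
The Normal likelihood contributes (σ²)^(−n/2) exp(−SS/(2σ²)), so the posterior is Inverse-Gamma(α + n/2, β + SS/2) = Inverse-Gamma(8.5, 29.15).
The mode of Inverse-Gamma(a, b) is b/(a+1) = 29.15/9.5 ≈ 3.068.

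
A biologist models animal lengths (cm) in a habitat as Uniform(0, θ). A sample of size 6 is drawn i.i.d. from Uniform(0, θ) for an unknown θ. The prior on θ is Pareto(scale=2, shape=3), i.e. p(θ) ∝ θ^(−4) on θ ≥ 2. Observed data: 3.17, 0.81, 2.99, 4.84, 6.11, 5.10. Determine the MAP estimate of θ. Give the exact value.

θ̂_MAP = 6.11

The Uniform(0, θ) likelihood is θ^(−n) for θ ≥ max(xᵢ), zero otherwise. Here max(xᵢ) = 6.11.
Posterior ∝ θ^(−4) · θ^(−6) = θ^(−10) on θ ≥ max(2, 6.11) = 6.11.
This density is strictly decreasing in θ, so the posterior mode lies at the lower boundary of the support.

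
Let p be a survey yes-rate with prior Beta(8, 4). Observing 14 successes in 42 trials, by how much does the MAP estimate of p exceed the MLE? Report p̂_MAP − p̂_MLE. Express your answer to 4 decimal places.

Posterior is Beta(22, 32); MAP = (22−1)/(54−2) = 21/52 ≈ 0.40385.
MLE ignores the prior: p̂_MLE = k/n = 14/42 ≈ 0.33333.
Difference = 21/52 − 14/42 = 11/156 ≈ 0.0705.

MAP − MLE = 0.0705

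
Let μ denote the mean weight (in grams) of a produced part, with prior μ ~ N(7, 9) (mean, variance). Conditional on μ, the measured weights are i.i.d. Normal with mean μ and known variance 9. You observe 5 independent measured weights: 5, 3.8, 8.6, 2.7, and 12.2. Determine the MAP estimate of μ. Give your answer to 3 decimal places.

n = 5; x̄ = (5 + 3.8 + 8.6 + 2.7 + 12.2)/5 = 32.3/5 = 6.46.
For a Normal prior and Normal likelihood with known variance, the posterior is Normal; its mode equals its mean, the precision-weighted average.
Prior precision 1/σ₀² = 1/9; data precision n/σ² = 5/9.
μ̂ = ((1/9)·7 + (5/9)·6.46) / (1/9 + 5/9) = (131/30)/(2/3) = 6.550.

μ̂_MAP = 6.550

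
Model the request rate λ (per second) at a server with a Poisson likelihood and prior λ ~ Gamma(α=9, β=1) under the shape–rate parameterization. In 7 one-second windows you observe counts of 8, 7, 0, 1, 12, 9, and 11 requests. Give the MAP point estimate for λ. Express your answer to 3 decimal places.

Σxᵢ = 8+7+0+1+12+9+11 = 48, with n = 7.
Posterior ∝ λ^8e^(−1λ) · λ^48e^(−7λ) = λ^56e^(−8λ), i.e. Gamma(shape=57, rate=8).
The mode of a Gamma(a, b) with a ≥ 1 (shape–rate) is (a−1)/b = 56/8 ≈ 7.000.

λ̂_MAP = 7.000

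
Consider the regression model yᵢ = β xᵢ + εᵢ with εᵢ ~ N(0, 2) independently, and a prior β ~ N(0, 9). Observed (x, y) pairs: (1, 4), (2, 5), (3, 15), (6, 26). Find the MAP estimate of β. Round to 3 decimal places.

log p(β | y) = −Σ(yᵢ − βxᵢ)²/(2·2) − β²/(2·9) + const.
Setting the derivative to zero: Σxᵢ(yᵢ − βxᵢ)/2 − β/9 = 0, so β = Σxᵢyᵢ / (Σxᵢ² + σ²/τ²).
Σxᵢyᵢ = 1·4 + 2·5 + 3·15 + 6·26 = 215; Σxᵢ² = 50; σ²/τ² = 2/9.
β̂_MAP = 215 / (50 + 2/9) = 215/(452/9) = 1935/452 ≈ 4.281.

β̂_MAP = 4.281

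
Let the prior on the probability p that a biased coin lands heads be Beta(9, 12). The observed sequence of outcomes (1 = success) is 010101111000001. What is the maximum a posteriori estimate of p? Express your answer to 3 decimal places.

Prior: Beta(9, 12).
Data: 7 successes in 15 trials (from the sequence). The binomial likelihood contributes p^7(1−p)^8, so the posterior is Beta(9+7, 12+8) = Beta(16, 20).
For Beta(a, b) with a, b > 1 the mode is (a−1)/(a+b−2) = 15/34 ≈ 0.441.

p̂_MAP = 0.441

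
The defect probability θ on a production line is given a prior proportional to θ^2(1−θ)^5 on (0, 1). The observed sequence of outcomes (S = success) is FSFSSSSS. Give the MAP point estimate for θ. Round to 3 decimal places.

The prior density ∝ θ^2(1−θ)^5 is the kernel of Beta(3, 6).
Data: 6 successes in 8 trials (from the sequence). The binomial likelihood contributes θ^6(1−θ)^2, so the posterior is Beta(3+6, 6+2) = Beta(9, 8).
For Beta(a, b) with a, b > 1 the mode is (a−1)/(a+b−2) = 8/15 ≈ 0.533.

θ̂_MAP = 0.533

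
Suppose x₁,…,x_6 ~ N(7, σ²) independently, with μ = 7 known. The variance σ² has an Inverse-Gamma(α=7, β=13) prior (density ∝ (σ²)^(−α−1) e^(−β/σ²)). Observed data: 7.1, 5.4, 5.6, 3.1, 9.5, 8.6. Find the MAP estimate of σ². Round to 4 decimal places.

σ̂²_MAP = 2.4795

Sum of squared deviations about the known mean: SS = (7.1−7)² + (5.4−7)² + (5.6−7)² + (3.1−7)² + (9.5−7)² + (8.6−7)² = 28.55.
The Normal likelihood contributes (σ²)^(−n/2) exp(−SS/(2σ²)), so the posterior is Inverse-Gamma(α + n/2, β + SS/2) = Inverse-Gamma(10, 27.275).
The mode of Inverse-Gamma(a, b) is b/(a+1) = 27.275/11 ≈ 2.4795.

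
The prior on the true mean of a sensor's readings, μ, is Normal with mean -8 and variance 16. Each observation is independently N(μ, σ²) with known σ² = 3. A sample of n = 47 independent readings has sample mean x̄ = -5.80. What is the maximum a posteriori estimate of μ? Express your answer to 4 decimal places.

n = 47, x̄ = -5.80.
For a Normal prior and Normal likelihood with known variance, the posterior is Normal; its mode equals its mean, the precision-weighted average.
Prior precision 1/σ₀² = 1/16 = 0.0625; data precision n/σ² = 47/3.
μ̂ = (0.0625·(-8) + (47/3)·(-5.8)) / (0.0625 + 47/3) = (-2741/30)/(755/48) = -21928/3775 ≈ -5.8087.

μ̂_MAP = -5.8087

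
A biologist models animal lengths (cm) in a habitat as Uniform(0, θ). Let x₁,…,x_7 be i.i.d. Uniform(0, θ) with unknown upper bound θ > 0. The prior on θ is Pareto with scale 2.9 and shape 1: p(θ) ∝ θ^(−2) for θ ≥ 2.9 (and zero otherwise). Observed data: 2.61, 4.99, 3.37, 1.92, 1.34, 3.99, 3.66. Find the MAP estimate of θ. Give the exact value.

θ̂_MAP = 4.99

The Uniform(0, θ) likelihood is θ^(−n) for θ ≥ max(xᵢ), zero otherwise. Here max(xᵢ) = 4.99.
Posterior ∝ θ^(−2) · θ^(−7) = θ^(−9) on θ ≥ max(2.9, 4.99) = 4.99.
This density is strictly decreasing in θ, so the posterior mode lies at the lower boundary of the support.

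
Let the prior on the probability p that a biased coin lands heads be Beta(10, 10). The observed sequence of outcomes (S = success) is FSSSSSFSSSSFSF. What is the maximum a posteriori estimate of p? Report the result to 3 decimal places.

p̂_MAP = 0.594

Prior: Beta(10, 10).
Data: 10 successes in 14 trials (from the sequence). The binomial likelihood contributes p^10(1−p)^4, so the posterior is Beta(10+10, 10+4) = Beta(20, 14).
For Beta(a, b) with a, b > 1 the mode is (a−1)/(a+b−2) = 19/32 ≈ 0.594.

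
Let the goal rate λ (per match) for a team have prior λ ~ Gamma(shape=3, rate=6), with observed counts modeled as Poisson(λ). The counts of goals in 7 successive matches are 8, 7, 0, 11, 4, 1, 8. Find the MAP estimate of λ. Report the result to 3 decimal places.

Σxᵢ = 8+7+0+11+4+1+8 = 39, with n = 7.
Posterior ∝ λ^2e^(−6λ) · λ^39e^(−7λ) = λ^41e^(−13λ), i.e. Gamma(shape=42, rate=13).
The mode of a Gamma(a, b) with a ≥ 1 (shape–rate) is (a−1)/b = 41/13 ≈ 3.154.

λ̂_MAP = 3.154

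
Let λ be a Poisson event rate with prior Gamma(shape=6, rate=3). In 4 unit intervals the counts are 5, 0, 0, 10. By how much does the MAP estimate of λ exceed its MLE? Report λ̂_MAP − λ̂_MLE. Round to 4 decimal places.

Σxᵢ = 15. Posterior is Gamma(21, 7); MAP = (21−1)/7 = 20/7 ≈ 2.85714.
MLE = x̄ = 15/4 ≈ 3.75000.
Difference = 20/7 − 15/4 = -25/28 ≈ -0.8929.

MAP − MLE = -0.8929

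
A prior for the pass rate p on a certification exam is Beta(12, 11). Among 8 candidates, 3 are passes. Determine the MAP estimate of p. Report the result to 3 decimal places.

Prior: Beta(12, 11).
Data: 3 successes in 8 trials. The binomial likelihood contributes p^3(1−p)^5, so the posterior is Beta(12+3, 11+5) = Beta(15, 16).
For Beta(a, b) with a, b > 1 the mode is (a−1)/(a+b−2) = 14/29 ≈ 0.483.

p̂_MAP = 0.483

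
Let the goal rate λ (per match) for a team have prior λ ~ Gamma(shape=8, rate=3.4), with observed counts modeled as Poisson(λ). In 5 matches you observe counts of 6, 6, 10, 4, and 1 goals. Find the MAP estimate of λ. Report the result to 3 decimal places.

Σxᵢ = 6+6+10+4+1 = 27, with n = 5.
Posterior ∝ λ^7e^(−3.4λ) · λ^27e^(−5λ) = λ^34e^(−8.4λ), i.e. Gamma(shape=35, rate=8.4).
The mode of a Gamma(a, b) with a ≥ 1 (shape–rate) is (a−1)/b = 34/8.4 ≈ 4.048.

λ̂_MAP = 4.048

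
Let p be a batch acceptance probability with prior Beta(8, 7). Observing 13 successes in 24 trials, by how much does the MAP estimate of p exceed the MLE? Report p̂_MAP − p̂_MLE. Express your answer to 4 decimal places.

MAP − MLE = -0.0011

Posterior is Beta(21, 18); MAP = (21−1)/(39−2) = 20/37 ≈ 0.54054.
MLE ignores the prior: p̂_MLE = k/n = 13/24 ≈ 0.54167.
Difference = 20/37 − 13/24 = -1/888 ≈ -0.0011.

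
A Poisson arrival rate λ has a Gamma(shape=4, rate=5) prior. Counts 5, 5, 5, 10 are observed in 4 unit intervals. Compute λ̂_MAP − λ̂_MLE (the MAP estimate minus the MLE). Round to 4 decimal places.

MAP − MLE = -3.1389

Σxᵢ = 25. Posterior is Gamma(29, 9); MAP = (29−1)/9 = 28/9 ≈ 3.11111.
MLE = x̄ = 25/4 ≈ 6.25000.
Difference = 28/9 − 25/4 = -113/36 ≈ -3.1389.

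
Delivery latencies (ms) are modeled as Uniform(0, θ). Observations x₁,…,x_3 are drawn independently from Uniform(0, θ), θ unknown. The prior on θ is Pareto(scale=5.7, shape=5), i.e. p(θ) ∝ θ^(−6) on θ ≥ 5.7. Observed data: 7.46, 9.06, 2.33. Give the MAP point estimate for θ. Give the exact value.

θ̂_MAP = 9.06

The Uniform(0, θ) likelihood is θ^(−n) for θ ≥ max(xᵢ), zero otherwise. Here max(xᵢ) = 9.06.
Posterior ∝ θ^(−6) · θ^(−3) = θ^(−9) on θ ≥ max(5.7, 9.06) = 9.06.
This density is strictly decreasing in θ, so the posterior mode lies at the lower boundary of the support.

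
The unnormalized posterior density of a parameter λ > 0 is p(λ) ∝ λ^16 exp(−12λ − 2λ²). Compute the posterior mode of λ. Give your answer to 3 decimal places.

λ̂_MAP = 1.000

ℓ'(λ) = 16/λ − 12 − 4λ. Setting this to zero and multiplying by λ: 4λ² + 12λ − 16 = 0.
λ = (−12 + √(12² + 4·4·16)) / (2·4) = (−12 + √400) / 8 = (−12 + 20)/8 = 1.
ℓ''(λ) = −16/λ² − 4 < 0, confirming a maximum.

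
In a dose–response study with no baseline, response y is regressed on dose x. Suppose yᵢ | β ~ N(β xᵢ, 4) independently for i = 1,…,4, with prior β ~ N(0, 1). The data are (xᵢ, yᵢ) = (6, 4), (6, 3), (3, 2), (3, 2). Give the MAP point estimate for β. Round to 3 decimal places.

β̂_MAP = 0.574

log p(β | y) = −Σ(yᵢ − βxᵢ)²/(2·4) − β²/(2·1) + const.
Setting the derivative to zero: Σxᵢ(yᵢ − βxᵢ)/4 − β/1 = 0, so β = Σxᵢyᵢ / (Σxᵢ² + σ²/τ²).
Σxᵢyᵢ = 6·4 + 6·3 + 3·2 + 3·2 = 54; Σxᵢ² = 90; σ²/τ² = 4.
β̂_MAP = 54 / (90 + 4) = 54/94 ≈ 0.574.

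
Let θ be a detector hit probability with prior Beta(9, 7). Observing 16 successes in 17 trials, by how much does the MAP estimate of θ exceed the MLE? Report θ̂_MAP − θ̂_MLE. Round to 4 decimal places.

Posterior is Beta(25, 8); MAP = (25−1)/(33−2) = 24/31 ≈ 0.77419.
MLE ignores the prior: θ̂_MLE = k/n = 16/17 ≈ 0.94118.
Difference = 24/31 − 16/17 = -88/527 ≈ -0.1670.

MAP − MLE = -0.1670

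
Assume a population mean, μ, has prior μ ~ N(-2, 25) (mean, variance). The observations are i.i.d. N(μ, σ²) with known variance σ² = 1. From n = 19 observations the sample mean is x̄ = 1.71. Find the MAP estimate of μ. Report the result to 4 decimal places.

n = 19, x̄ = 1.71.
For a Normal prior and Normal likelihood with known variance, the posterior is Normal; its mode equals its mean, the precision-weighted average.
Prior precision 1/σ₀² = 1/25 = 0.04; data precision n/σ² = 19/1 = 19.
μ̂ = (0.04·(-2) + 19·1.71) / (0.04 + 19) = 32.41/19.04 = 463/272 ≈ 1.7022.

μ̂_MAP = 1.7022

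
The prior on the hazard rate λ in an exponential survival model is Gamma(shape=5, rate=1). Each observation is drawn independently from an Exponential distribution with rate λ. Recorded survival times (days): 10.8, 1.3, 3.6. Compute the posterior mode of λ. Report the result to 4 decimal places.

λ̂_MAP = 0.4192

The Exponential(rate=λ) likelihood is ∝ λ^n e^(−λΣtᵢ). Here n = 3 and Σtᵢ = 10.8 + 1.3 + 3.6 = 15.7.
Posterior ∝ λ^4e^(−1λ) · λ^3e^(−15.7λ) = λ^7e^(−16.7λ), i.e. Gamma(8, 16.7).
Mode = (a−1)/b = 7/16.7 ≈ 0.4192.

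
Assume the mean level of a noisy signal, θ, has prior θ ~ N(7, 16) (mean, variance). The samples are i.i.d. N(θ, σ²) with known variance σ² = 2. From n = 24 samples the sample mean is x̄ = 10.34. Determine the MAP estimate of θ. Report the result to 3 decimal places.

θ̂_MAP = 10.323

n = 24, x̄ = 10.34.
For a Normal prior and Normal likelihood with known variance, the posterior is Normal; its mode equals its mean, the precision-weighted average.
Prior precision 1/σ₀² = 1/16 = 0.0625; data precision n/σ² = 24/2 = 12.
θ̂ = (0.0625·7 + 12·10.34) / (0.0625 + 12) = 124.5175/12.0625 = 49807/4825 ≈ 10.323.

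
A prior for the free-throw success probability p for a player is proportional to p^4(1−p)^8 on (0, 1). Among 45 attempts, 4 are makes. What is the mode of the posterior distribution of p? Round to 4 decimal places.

p̂_MAP = 0.1404

The prior density ∝ p^4(1−p)^8 is the kernel of Beta(5, 9).
Data: 4 successes in 45 trials. The binomial likelihood contributes p^4(1−p)^41, so the posterior is Beta(5+4, 9+41) = Beta(9, 50).
For Beta(a, b) with a, b > 1 the mode is (a−1)/(a+b−2) = 8/57 ≈ 0.1404.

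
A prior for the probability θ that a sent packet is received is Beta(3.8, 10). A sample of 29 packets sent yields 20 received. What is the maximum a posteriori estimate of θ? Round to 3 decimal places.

Prior: Beta(3.8, 10).
Data: 20 successes in 29 trials. The binomial likelihood contributes θ^20(1−θ)^9, so the posterior is Beta(3.8+20, 10+9) = Beta(23.8, 19).
For Beta(a, b) with a, b > 1 the mode is (a−1)/(a+b−2) = 22.8/40.8 ≈ 0.559.

θ̂_MAP = 0.559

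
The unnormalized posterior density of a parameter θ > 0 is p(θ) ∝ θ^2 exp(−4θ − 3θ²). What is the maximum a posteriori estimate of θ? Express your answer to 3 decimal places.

ℓ'(θ) = 2/θ − 4 − 6θ. Setting this to zero and multiplying by θ: 6θ² + 4θ − 2 = 0.
θ = (−4 + √(4² + 4·6·2)) / (2·6) = (−4 + √64) / 12 = (−4 + 8)/12 = 1/3.
ℓ''(θ) = −2/θ² − 6 < 0, confirming a maximum.

θ̂_MAP = 0.333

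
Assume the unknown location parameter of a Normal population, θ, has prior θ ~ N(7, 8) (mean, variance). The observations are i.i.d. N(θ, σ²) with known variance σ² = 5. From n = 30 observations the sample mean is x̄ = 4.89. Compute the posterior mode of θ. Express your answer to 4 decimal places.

θ̂_MAP = 4.9331

n = 30, x̄ = 4.89.
For a Normal prior and Normal likelihood with known variance, the posterior is Normal; its mode equals its mean, the precision-weighted average.
Prior precision 1/σ₀² = 1/8 = 0.125; data precision n/σ² = 30/5 = 6.
θ̂ = (0.125·7 + 6·4.89) / (0.125 + 6) = 30.215/6.125 = 6043/1225 ≈ 4.9331.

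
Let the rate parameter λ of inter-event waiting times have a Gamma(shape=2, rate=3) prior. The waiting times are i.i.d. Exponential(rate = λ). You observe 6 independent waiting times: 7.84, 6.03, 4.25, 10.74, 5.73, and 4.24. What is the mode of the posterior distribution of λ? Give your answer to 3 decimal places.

The Exponential(rate=λ) likelihood is ∝ λ^n e^(−λΣtᵢ). Here n = 6 and Σtᵢ = 7.84 + 6.03 + 4.25 + 10.74 + 5.73 + 4.24 = 38.83.
Posterior ∝ λe^(−3λ) · λ^6e^(−38.83λ) = λ^7e^(−41.83λ), i.e. Gamma(8, 41.83).
Mode = (a−1)/b = 7/41.83 ≈ 0.167.

λ̂_MAP = 0.167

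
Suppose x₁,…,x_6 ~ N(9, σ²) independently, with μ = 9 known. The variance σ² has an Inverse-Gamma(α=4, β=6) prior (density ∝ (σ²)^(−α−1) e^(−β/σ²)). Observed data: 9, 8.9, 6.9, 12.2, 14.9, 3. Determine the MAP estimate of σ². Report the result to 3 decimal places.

σ̂²_MAP = 6.092

Sum of squared deviations about the known mean: SS = (9−9)² + (8.9−9)² + (6.9−9)² + (12.2−9)² + (14.9−9)² + (3−9)² = 85.47.
The Normal likelihood contributes (σ²)^(−n/2) exp(−SS/(2σ²)), so the posterior is Inverse-Gamma(α + n/2, β + SS/2) = Inverse-Gamma(7, 48.735).
The mode of Inverse-Gamma(a, b) is b/(a+1) = 48.735/8 ≈ 6.092.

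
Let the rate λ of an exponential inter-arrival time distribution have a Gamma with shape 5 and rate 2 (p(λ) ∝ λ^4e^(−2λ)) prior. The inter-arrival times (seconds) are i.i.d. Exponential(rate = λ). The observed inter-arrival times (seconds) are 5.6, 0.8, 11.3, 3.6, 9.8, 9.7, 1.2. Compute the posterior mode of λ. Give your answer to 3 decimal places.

λ̂_MAP = 0.250

The Exponential(rate=λ) likelihood is ∝ λ^n e^(−λΣtᵢ). Here n = 7 and Σtᵢ = 5.6 + 0.8 + 11.3 + 3.6 + 9.8 + 9.7 + 1.2 = 42.
Posterior ∝ λ^4e^(−2λ) · λ^7e^(−42λ) = λ^11e^(−44λ), i.e. Gamma(12, 44).
Mode = (a−1)/b = 11/44 ≈ 0.250.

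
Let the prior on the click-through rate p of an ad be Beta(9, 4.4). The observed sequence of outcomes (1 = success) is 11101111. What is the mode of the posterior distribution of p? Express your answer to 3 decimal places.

Prior: Beta(9, 4.4).
Data: 7 successes in 8 trials (from the sequence). The binomial likelihood contributes p^7(1−p)^1, so the posterior is Beta(9+7, 4.4+1) = Beta(16, 5.4).
For Beta(a, b) with a, b > 1 the mode is (a−1)/(a+b−2) = 15/19.4 ≈ 0.773.

p̂_MAP = 0.773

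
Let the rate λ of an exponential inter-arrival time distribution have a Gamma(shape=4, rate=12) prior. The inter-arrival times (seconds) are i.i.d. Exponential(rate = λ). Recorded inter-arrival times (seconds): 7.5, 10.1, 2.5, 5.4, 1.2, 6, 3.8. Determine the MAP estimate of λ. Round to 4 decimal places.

The Exponential(rate=λ) likelihood is ∝ λ^n e^(−λΣtᵢ). Here n = 7 and Σtᵢ = 7.5 + 10.1 + 2.5 + 5.4 + 1.2 + 6 + 3.8 = 36.5.
Posterior ∝ λ^3e^(−12λ) · λ^7e^(−36.5λ) = λ^10e^(−48.5λ), i.e. Gamma(11, 48.5).
Mode = (a−1)/b = 10/48.5 ≈ 0.2062.

λ̂_MAP = 0.2062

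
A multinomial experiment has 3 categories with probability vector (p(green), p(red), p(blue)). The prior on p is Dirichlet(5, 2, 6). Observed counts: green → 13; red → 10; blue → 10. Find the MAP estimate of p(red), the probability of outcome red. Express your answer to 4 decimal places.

MAP estimate of p(red) = 0.2558

The posterior is Dirichlet(αᵢ + nᵢ) = Dirichlet(18, 12, 16).
For a Dirichlet(a₁,…,a_K) with all aᵢ > 1, the mode has j-th component (aⱼ − 1)/(Σaᵢ − K).
Here Σaᵢ = 46 and K = 3, so p(red) = (12 − 1)/(46 − 3) = 11/43 ≈ 0.2558.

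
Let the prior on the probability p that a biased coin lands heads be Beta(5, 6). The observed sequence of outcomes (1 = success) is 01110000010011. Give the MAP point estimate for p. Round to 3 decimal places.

p̂_MAP = 0.435

Prior: Beta(5, 6).
Data: 6 successes in 14 trials (from the sequence). The binomial likelihood contributes p^6(1−p)^8, so the posterior is Beta(5+6, 6+8) = Beta(11, 14).
For Beta(a, b) with a, b > 1 the mode is (a−1)/(a+b−2) = 10/23 ≈ 0.435.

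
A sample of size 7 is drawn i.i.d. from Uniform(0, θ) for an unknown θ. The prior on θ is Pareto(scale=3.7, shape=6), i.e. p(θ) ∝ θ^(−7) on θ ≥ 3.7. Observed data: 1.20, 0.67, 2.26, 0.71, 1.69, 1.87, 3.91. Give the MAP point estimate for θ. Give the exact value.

θ̂_MAP = 3.91

The Uniform(0, θ) likelihood is θ^(−n) for θ ≥ max(xᵢ), zero otherwise. Here max(xᵢ) = 3.91.
Posterior ∝ θ^(−7) · θ^(−7) = θ^(−14) on θ ≥ max(3.7, 3.91) = 3.91.
This density is strictly decreasing in θ, so the posterior mode lies at the lower boundary of the support.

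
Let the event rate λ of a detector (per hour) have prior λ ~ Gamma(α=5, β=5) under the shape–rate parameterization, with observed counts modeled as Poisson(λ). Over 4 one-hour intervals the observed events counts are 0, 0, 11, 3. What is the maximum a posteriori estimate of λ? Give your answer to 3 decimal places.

Σxᵢ = 0+0+11+3 = 14, with n = 4.
Posterior ∝ λ^4e^(−5λ) · λ^14e^(−4λ) = λ^18e^(−9λ), i.e. Gamma(shape=19, rate=9).
The mode of a Gamma(a, b) with a ≥ 1 (shape–rate) is (a−1)/b = 18/9 ≈ 2.000.

λ̂_MAP = 2.000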